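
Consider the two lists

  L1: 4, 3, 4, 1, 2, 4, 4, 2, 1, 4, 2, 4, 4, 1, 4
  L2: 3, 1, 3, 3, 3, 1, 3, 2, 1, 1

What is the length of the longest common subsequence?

One common subsequence of length 5: 3 at L1[2]=L2[5], then 1 at L1[4]=L2[6], then 2 at L1[8]=L2[8], then 1 at L1[9]=L2[9], then 1 at L1[14]=L2[10], and the DP table's final entry dp[15][10] is also 5, so no common subsequence is longer.

5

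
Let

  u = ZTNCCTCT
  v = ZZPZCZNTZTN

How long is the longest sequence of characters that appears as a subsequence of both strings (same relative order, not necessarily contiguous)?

Let dp[i][j] be the LCS length of the first i characters of u and the first j characters of v. dp[i][j] = dp[i-1][j-1]+1 when the i-th and j-th characters match, else max(dp[i-1][j], dp[i][j-1]).
    ·  Z  Z  P  Z  C  Z  N  T  Z  T  N
 ·  0  0  0  0  0  0  0  0  0  0  0  0
 Z  0  1  1  1  1  1  1  1  1  1  1  1
 T  0  1  1  1  1  1  1  1  2  2  2  2
 N  0  1  1  1  1  1  1  2  2  2  2  3
 C  0  1  1  1  1  2  2  2  2  2  2  3
 C  0  1  1  1  1  2  2  2  2  2  2  3
 T  0  1  1  1  1  2  2  2  3  3  3  3
 C  0  1  1  1  1  2  2  2  3  3  3  3
 T  0  1  1  1  1  2  2  2  3  3  4  4
dp[8][11] = 4. One LCS (by backtracking along matches): ZNTT.

4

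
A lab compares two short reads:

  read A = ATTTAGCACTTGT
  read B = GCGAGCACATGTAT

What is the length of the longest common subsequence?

8

Pick A (read A #5, read B #4); then G (read A #6, read B #5); then C (read A #7, read B #6); then A (read A #8, read B #7); then C (read A #9, read B #8); then T (read A #10, read B #10); then T (read A #11, read B #12); then T (read A #13, read B #14); all 8 bases appear in both, in order. Since dp[13][14] = 8, nothing longer is possible.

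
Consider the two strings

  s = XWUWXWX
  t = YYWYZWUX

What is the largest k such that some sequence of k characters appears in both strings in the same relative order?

One common subsequence of length 3: W at s[2]=t[6], then U at s[3]=t[7], then X at s[7]=t[8]. Since dp[7][8] = 3, nothing longer is possible.

3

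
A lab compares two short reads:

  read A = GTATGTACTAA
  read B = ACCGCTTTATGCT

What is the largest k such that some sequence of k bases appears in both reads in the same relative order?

7

Taking G (read A #1, read B #4); then T (read A #2, read B #8); then A (read A #3, read B #9); then T (read A #4, read B #10); then G (read A #5, read B #11); then C (read A #8, read B #12); then T (read A #9, read B #13) gives a common subsequence of length 7. The LCS DP gives dp[11][13] = 7, so this is optimal.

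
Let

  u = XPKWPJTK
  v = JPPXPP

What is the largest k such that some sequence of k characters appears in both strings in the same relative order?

Taking X (u #1, v #4); then P (u #2, v #5); then P (u #5, v #6) gives a common subsequence of length 3. The LCS DP gives dp[8][6] = 3, so this is optimal.

3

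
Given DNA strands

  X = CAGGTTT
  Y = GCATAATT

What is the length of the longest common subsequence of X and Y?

Let dp[i][j] be the LCS length of the first i bases of X and the first j bases of Y. dp[i][j] = dp[i-1][j-1]+1 when the i-th and j-th bases match, else max(dp[i-1][j], dp[i][j-1]).
    ·  G  C  A  T  A  A  T  T
 ·  0  0  0  0  0  0  0  0  0
 C  0  0  1  1  1  1  1  1  1
 A  0  0  1  2  2  2  2  2  2
 G  0  1  1  2  2  2  2  2  2
 G  0  1  1  2  2  2  2  2  2
 T  0  1  1  2  3  3  3  3  3
 T  0  1  1  2  3  3  3  4  4
 T  0  1  1  2  3  3  3  4  5
dp[7][8] = 5. One LCS (by backtracking along matches): CATTT.

5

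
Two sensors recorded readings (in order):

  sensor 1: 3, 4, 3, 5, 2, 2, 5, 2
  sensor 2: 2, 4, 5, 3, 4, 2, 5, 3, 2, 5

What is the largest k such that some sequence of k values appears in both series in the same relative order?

5

Let dp[i][j] be the LCS length of the first i values of sensor 1 and the first j values of sensor 2. dp[i][j] = dp[i-1][j-1]+1 when the i-th and j-th values match, else max(dp[i-1][j], dp[i][j-1]).
    ·  2  4  5  3  4  2  5  3  2  5
 ·  0  0  0  0  0  0  0  0  0  0  0
 3  0  0  0  0  1  1  1  1  1  1  1
 4  0  0  1  1  1  2  2  2  2  2  2
 3  0  0  1  1  2  2  2  2  3  3  3
 5  0  0  1  2  2  2  2  3  3  3  4
 2  0  1  1  2  2  2  3  3  3  4  4
 2  0  1  1  2  2  2  3  3  3  4  4
 5  0  1  1  2  2  2  3  4  4  4  5
 2  0  1  1  2  2  2  3  4  4  5  5
dp[8][10] = 5. One LCS (by backtracking along matches): 3, 4, 3, 2, 5.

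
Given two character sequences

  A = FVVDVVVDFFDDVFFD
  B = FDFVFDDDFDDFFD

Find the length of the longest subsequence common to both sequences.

One common subsequence of length 10: F [1,3], V [2,4], D [4,7], D [8,8], F [10,9], D [11,10], D [12,11], F [14,12], F [15,13], D [16,14]. The LCS DP gives dp[16][14] = 10, so this is optimal.

10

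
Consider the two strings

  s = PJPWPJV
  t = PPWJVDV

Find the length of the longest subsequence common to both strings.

Let dp[i][j] be the LCS length of the first i characters of s and the first j characters of t. dp[i][j] = dp[i-1][j-1]+1 when the i-th and j-th characters match, else max(dp[i-1][j], dp[i][j-1]).
    ·  P  P  W  J  V  D  V
 ·  0  0  0  0  0  0  0  0
 P  0  1  1  1  1  1  1  1
 J  0  1  1  1  2  2  2  2
 P  0  1  2  2  2  2  2  2
 W  0  1  2  3  3  3  3  3
 P  0  1  2  3  3  3  3  3
 J  0  1  2  3  4  4  4  4
 V  0  1  2  3  4  5  5  5
dp[7][7] = 5. One LCS (by backtracking along matches): PPWJV.

5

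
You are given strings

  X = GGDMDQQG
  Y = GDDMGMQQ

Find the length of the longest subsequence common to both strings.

5

Pick G [1,1], G [2,5], M [4,6], Q [6,7], Q [7,8]; all 5 characters appear in both, in order. dp[8][8] = 5 confirms this is the maximum.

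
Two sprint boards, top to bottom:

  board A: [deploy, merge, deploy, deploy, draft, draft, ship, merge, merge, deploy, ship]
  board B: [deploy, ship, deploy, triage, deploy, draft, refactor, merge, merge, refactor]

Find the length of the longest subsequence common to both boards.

6

Pick deploy (board A #1, board B #1), deploy (board A #3, board B #3), deploy (board A #4, board B #5), draft (board A #5, board B #6), merge (board A #8, board B #8), merge (board A #9, board B #9); all 6 tasks appear in both, in order. Since dp[11][10] = 6, nothing longer is possible.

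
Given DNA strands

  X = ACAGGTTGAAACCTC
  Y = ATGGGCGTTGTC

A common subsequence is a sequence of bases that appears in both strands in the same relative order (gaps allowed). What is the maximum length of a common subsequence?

8

Pick A (X #1, Y #1), C (X #2, Y #6), G (X #5, Y #7), T (X #6, Y #8), T (X #7, Y #9), G (X #8, Y #10), T (X #14, Y #11), C (X #15, Y #12); all 8 bases appear in both, in order, and the DP table's final entry dp[15][12] is also 8, so no common subsequence is longer.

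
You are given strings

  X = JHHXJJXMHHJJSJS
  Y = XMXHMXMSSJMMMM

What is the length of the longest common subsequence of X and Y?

Taking H (X #2, Y #4) → X (X #7, Y #6) → M (X #8, Y #7) → S (X #13, Y #9) → J (X #14, Y #10) gives a common subsequence of length 5, and the DP table's final entry dp[15][14] is also 5, so no common subsequence is longer.

5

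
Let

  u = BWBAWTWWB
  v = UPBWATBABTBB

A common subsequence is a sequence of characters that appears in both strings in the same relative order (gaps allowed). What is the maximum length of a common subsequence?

Let dp[i][j] be the LCS length of the first i characters of u and the first j characters of v. dp[i][j] = dp[i-1][j-1]+1 when the i-th and j-th characters match, else max(dp[i-1][j], dp[i][j-1]).
    ·  U  P  B  W  A  T  B  A  B  T  B  B
 ·  0  0  0  0  0  0  0  0  0  0  0  0  0
 B  0  0  0  1  1  1  1  1  1  1  1  1  1
 W  0  0  0  1  2  2  2  2  2  2  2  2  2
 B  0  0  0  1  2  2  2  3  3  3  3  3  3
 A  0  0  0  1  2  3  3  3  4  4  4  4  4
 W  0  0  0  1  2  3  3  3  4  4  4  4  4
 T  0  0  0  1  2  3  4  4  4  4  5  5  5
 W  0  0  0  1  2  3  4  4  4  4  5  5  5
 W  0  0  0  1  2  3  4  4  4  4  5  5  5
 B  0  0  0  1  2  3  4  5  5  5  5  6  6
dp[9][12] = 6. One LCS (by backtracking along matches): BWBATB.

6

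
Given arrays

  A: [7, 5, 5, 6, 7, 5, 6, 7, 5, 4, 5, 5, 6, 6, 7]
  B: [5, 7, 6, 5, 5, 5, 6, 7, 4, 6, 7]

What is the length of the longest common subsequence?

Taking 7 (A #1, B #2) → 5 (A #2, B #4) → 5 (A #3, B #5) → 5 (A #6, B #6) → 6 (A #7, B #7) → 7 (A #8, B #8) → 4 (A #10, B #9) → 6 (A #14, B #10) → 7 (A #15, B #11) gives a common subsequence of length 9. The LCS DP gives dp[15][11] = 9, so this is optimal.

9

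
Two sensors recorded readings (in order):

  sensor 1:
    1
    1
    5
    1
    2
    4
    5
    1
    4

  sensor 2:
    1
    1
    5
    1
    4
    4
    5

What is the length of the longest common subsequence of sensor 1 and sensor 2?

Taking 1 at sensor 1[1]=sensor 2[1], then 1 at sensor 1[2]=sensor 2[2], then 5 at sensor 1[3]=sensor 2[3], then 1 at sensor 1[4]=sensor 2[4], then 4 at sensor 1[6]=sensor 2[6], then 5 at sensor 1[7]=sensor 2[7] gives a common subsequence of length 6. dp[9][7] = 6 confirms this is the maximum.

6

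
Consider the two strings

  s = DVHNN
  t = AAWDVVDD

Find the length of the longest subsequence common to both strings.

Let dp[i][j] be the LCS length of the first i characters of s and the first j characters of t. dp[i][j] = dp[i-1][j-1]+1 when the i-th and j-th characters match, else max(dp[i-1][j], dp[i][j-1]).
    ·  A  A  W  D  V  V  D  D
 ·  0  0  0  0  0  0  0  0  0
 D  0  0  0  0  1  1  1  1  1
 V  0  0  0  0  1  2  2  2  2
 H  0  0  0  0  1  2  2  2  2
 N  0  0  0  0  1  2  2  2  2
 N  0  0  0  0  1  2  2  2  2
dp[5][8] = 2. One LCS (by backtracking along matches): DV.

2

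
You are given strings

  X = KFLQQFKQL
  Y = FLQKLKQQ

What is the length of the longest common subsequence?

5

Let dp[i][j] be the LCS length of the first i characters of X and the first j characters of Y. dp[i][j] = dp[i-1][j-1]+1 when the i-th and j-th characters match, else max(dp[i-1][j], dp[i][j-1]).
    ·  F  L  Q  K  L  K  Q  Q
 ·  0  0  0  0  0  0  0  0  0
 K  0  0  0  0  1  1  1  1  1
 F  0  1  1  1  1  1  1  1  1
 L  0  1  2  2  2  2  2  2  2
 Q  0  1  2  3  3  3  3  3  3
 Q  0  1  2  3  3  3  3  4  4
 F  0  1  2  3  3  3  3  4  4
 K  0  1  2  3  4  4  4  4  4
 Q  0  1  2  3  4  4  4  5  5
 L  0  1  2  3  4  5  5  5  5
dp[9][8] = 5. One LCS (by backtracking along matches): FLQQQ.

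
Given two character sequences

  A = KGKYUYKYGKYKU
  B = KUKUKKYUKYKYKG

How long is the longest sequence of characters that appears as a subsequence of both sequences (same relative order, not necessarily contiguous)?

9

Pick K [1,5], K [3,6], Y [4,7], U [5,8], K [7,9], Y [8,10], K [10,11], Y [11,12], K [12,13]; all 9 characters appear in both, in order. dp[13][14] = 9 confirms this is the maximum.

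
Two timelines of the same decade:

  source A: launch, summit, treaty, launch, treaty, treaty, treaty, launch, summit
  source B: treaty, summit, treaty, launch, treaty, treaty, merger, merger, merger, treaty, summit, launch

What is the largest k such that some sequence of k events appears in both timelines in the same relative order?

7

Pick summit (source A #2, source B #2), then treaty (source A #3, source B #3), then launch (source A #4, source B #4), then treaty (source A #5, source B #5), then treaty (source A #6, source B #6), then treaty (source A #7, source B #10), then launch (source A #8, source B #12); all 7 events appear in both, in order. dp[9][12] = 7 confirms this is the maximum.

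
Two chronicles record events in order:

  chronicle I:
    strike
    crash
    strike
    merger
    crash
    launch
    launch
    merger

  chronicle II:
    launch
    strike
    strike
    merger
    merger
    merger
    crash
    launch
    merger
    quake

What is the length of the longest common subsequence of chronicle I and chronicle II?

Taking strike (chronicle I #1, chronicle II #2) → strike (chronicle I #3, chronicle II #3) → merger (chronicle I #4, chronicle II #6) → crash (chronicle I #5, chronicle II #7) → launch (chronicle I #7, chronicle II #8) → merger (chronicle I #8, chronicle II #9) gives a common subsequence of length 6. dp[8][10] = 6 confirms this is the maximum.

6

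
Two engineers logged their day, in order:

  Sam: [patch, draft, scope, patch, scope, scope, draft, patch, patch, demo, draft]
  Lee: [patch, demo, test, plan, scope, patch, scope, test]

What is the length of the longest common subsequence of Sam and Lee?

4

Taking patch [1,1]; then scope [3,5]; then patch [4,6]; then scope [5,7] gives a common subsequence of length 4. The LCS DP gives dp[11][8] = 4, so this is optimal.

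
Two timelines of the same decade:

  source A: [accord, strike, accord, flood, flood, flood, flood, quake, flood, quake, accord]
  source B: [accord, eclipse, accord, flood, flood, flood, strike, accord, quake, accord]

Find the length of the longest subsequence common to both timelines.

7

Pick accord [1,1], then accord [3,3], then flood [4,4], then flood [5,5], then flood [6,6], then quake [10,9], then accord [11,10]; all 7 events appear in both, in order. The LCS DP gives dp[11][10] = 7, so this is optimal.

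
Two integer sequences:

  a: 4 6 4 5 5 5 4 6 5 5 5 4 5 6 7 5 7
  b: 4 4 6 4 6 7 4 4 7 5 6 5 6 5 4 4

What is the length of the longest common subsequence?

8

Match 4 at a[1]=b[4], then 6 at a[2]=b[5], then 4 at a[3]=b[8], then 5 at a[4]=b[10], then 5 at a[5]=b[12], then 5 at a[6]=b[14], then 4 at a[7]=b[15], then 4 at a[12]=b[16] — 8 values in the same relative order in both. The LCS DP gives dp[17][16] = 8, so this is optimal.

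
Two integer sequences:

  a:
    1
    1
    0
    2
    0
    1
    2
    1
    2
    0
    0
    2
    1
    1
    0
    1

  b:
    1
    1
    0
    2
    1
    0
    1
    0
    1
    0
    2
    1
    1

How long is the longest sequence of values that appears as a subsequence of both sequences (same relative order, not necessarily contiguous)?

11

One common subsequence of length 11: 1 (a #1, b #1), then 1 (a #2, b #2), then 0 (a #3, b #3), then 2 (a #4, b #4), then 0 (a #5, b #6), then 1 (a #6, b #7), then 1 (a #8, b #9), then 0 (a #11, b #10), then 2 (a #12, b #11), then 1 (a #14, b #12), then 1 (a #16, b #13). dp[16][13] = 11 confirms this is the maximum.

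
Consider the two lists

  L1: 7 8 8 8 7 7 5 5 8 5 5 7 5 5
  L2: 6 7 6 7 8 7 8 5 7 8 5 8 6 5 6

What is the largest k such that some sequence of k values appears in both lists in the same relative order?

8

Pick 7 [1,4], 8 [4,5], 7 [6,6], 8 [9,7], 5 [11,8], 7 [12,9], 5 [13,11], 5 [14,14]; all 8 values appear in both, in order. dp[14][15] = 8 confirms this is the maximum.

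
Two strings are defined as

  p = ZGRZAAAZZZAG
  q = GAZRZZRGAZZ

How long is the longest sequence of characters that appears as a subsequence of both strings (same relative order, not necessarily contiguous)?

Pick Z at p[1]=q[3]; then R at p[3]=q[4]; then Z at p[4]=q[6]; then A at p[7]=q[9]; then Z at p[9]=q[10]; then Z at p[10]=q[11]; all 6 characters appear in both, in order. The LCS DP gives dp[12][11] = 6, so this is optimal.

6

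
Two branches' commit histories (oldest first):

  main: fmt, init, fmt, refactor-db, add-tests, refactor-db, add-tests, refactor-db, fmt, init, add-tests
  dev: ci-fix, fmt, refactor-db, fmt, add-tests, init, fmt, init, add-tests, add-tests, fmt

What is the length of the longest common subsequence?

One common subsequence of length 6: fmt (main #1, dev #4), init (main #2, dev #6), fmt (main #3, dev #7), add-tests (main #5, dev #9), add-tests (main #7, dev #10), fmt (main #9, dev #11), and the DP table's final entry dp[11][11] is also 6, so no common subsequence is longer.

6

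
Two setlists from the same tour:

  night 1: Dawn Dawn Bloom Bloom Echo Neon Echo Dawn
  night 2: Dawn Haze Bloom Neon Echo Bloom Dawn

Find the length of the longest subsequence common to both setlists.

Match Dawn at night 1[1]=night 2[1] → Bloom at night 1[4]=night 2[3] → Neon at night 1[6]=night 2[4] → Echo at night 1[7]=night 2[5] → Dawn at night 1[8]=night 2[7] — 5 songs in the same relative order in both. The LCS DP gives dp[8][7] = 5, so this is optimal.

5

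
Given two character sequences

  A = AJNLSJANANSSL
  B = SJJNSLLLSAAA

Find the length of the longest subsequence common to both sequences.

6

Taking J [2,3] → N [3,4] → L [4,8] → S [5,9] → A [7,11] → A [9,12] gives a common subsequence of length 6, and the DP table's final entry dp[13][12] is also 6, so no common subsequence is longer.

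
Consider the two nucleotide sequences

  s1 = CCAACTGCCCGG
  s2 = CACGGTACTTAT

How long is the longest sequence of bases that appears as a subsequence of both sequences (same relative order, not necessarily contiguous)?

Let dp[i][j] be the LCS length of the first i bases of s1 and the first j bases of s2. dp[i][j] = dp[i-1][j-1]+1 when the i-th and j-th bases match, else max(dp[i-1][j], dp[i][j-1]).
    ·  C  A  C  G  G  T  A  C  T  T  A  T
 ·  0  0  0  0  0  0  0  0  0  0  0  0  0
 C  0  1  1  1  1  1  1  1  1  1  1  1  1
 C  0  1  1  2  2  2  2  2  2  2  2  2  2
 A  0  1  2  2  2  2  2  3  3  3  3  3  3
 A  0  1  2  2  2  2  2  3  3  3  3  4  4
 C  0  1  2  3  3  3  3  3  4  4  4  4  4
 T  0  1  2  3  3  3  4  4  4  5  5  5  5
 G  0  1  2  3  4  4  4  4  4  5  5  5  5
 C  0  1  2  3  4  4  4  4  5  5  5  5  5
 C  0  1  2  3  4  4  4  4  5  5  5  5  5
 C  0  1  2  3  4  4  4  4  5  5  5  5  5
 G  0  1  2  3  4  5  5  5  5  5  5  5  5
 G  0  1  2  3  4  5  5  5  5  5  5  5  5
dp[12][12] = 5. One LCS (by backtracking along matches): CCAAT.

5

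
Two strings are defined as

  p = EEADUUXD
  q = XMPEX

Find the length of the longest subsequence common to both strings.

2

Let dp[i][j] be the LCS length of the first i characters of p and the first j characters of q. dp[i][j] = dp[i-1][j-1]+1 when the i-th and j-th characters match, else max(dp[i-1][j], dp[i][j-1]).
    ·  X  M  P  E  X
 ·  0  0  0  0  0  0
 E  0  0  0  0  1  1
 E  0  0  0  0  1  1
 A  0  0  0  0  1  1
 D  0  0  0  0  1  1
 U  0  0  0  0  1  1
 U  0  0  0  0  1  1
 X  0  1  1  1  1  2
 D  0  1  1  1  1  2
dp[8][5] = 2. One LCS (by backtracking along matches): EX.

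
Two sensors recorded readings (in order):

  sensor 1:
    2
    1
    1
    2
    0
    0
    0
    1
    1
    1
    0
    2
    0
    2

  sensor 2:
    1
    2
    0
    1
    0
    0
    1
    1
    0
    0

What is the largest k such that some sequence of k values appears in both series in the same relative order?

9

One common subsequence of length 9: 1 (sensor 1 #3, sensor 2 #1), then 2 (sensor 1 #4, sensor 2 #2), then 0 (sensor 1 #5, sensor 2 #3), then 0 (sensor 1 #6, sensor 2 #5), then 0 (sensor 1 #7, sensor 2 #6), then 1 (sensor 1 #9, sensor 2 #7), then 1 (sensor 1 #10, sensor 2 #8), then 0 (sensor 1 #11, sensor 2 #9), then 0 (sensor 1 #13, sensor 2 #10). dp[14][10] = 9 confirms this is the maximum.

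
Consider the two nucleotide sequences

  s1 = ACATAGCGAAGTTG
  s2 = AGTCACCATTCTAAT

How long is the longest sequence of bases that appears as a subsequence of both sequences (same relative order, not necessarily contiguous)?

8

Pick A (s1 #1, s2 #5), C (s1 #2, s2 #7), A (s1 #3, s2 #8), T (s1 #4, s2 #10), C (s1 #7, s2 #11), A (s1 #9, s2 #13), A (s1 #10, s2 #14), T (s1 #13, s2 #15); all 8 bases appear in both, in order, and the DP table's final entry dp[14][15] is also 8, so no common subsequence is longer.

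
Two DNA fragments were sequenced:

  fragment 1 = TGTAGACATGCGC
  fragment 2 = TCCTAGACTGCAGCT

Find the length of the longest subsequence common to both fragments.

11

One common subsequence of length 11: T at fragment 1[1]=fragment 2[1]; then T at fragment 1[3]=fragment 2[4]; then A at fragment 1[4]=fragment 2[5]; then G at fragment 1[5]=fragment 2[6]; then A at fragment 1[6]=fragment 2[7]; then C at fragment 1[7]=fragment 2[8]; then T at fragment 1[9]=fragment 2[9]; then G at fragment 1[10]=fragment 2[10]; then C at fragment 1[11]=fragment 2[11]; then G at fragment 1[12]=fragment 2[13]; then C at fragment 1[13]=fragment 2[14], and the DP table's final entry dp[13][15] is also 11, so no common subsequence is longer.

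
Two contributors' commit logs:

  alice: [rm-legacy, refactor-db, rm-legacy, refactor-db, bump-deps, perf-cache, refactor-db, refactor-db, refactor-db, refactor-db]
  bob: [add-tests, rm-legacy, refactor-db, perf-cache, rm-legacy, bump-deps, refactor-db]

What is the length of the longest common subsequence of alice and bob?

Pick rm-legacy at alice[1]=bob[2], refactor-db at alice[2]=bob[3], rm-legacy at alice[3]=bob[5], bump-deps at alice[5]=bob[6], refactor-db at alice[10]=bob[7]; all 5 commits appear in both, in order. The LCS DP gives dp[10][7] = 5, so this is optimal.

5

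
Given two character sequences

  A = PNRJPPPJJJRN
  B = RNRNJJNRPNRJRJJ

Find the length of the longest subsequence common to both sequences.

7

Pick N [2,2] → R [3,3] → J [4,6] → P [5,9] → J [8,12] → J [9,14] → J [10,15]; all 7 characters appear in both, in order. dp[12][15] = 7 confirms this is the maximum.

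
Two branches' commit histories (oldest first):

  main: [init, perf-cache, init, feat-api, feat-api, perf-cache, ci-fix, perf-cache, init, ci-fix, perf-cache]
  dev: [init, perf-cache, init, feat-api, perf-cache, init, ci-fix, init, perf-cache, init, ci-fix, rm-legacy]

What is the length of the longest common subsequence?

9

Taking init [1,1], perf-cache [2,2], init [3,3], feat-api [5,4], perf-cache [6,5], ci-fix [7,7], perf-cache [8,9], init [9,10], ci-fix [10,11] gives a common subsequence of length 9. Since dp[11][12] = 9, nothing longer is possible.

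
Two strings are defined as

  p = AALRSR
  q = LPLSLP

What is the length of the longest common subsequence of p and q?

Let dp[i][j] be the LCS length of the first i characters of p and the first j characters of q. dp[i][j] = dp[i-1][j-1]+1 when the i-th and j-th characters match, else max(dp[i-1][j], dp[i][j-1]).
    ·  L  P  L  S  L  P
 ·  0  0  0  0  0  0  0
 A  0  0  0  0  0  0  0
 A  0  0  0  0  0  0  0
 L  0  1  1  1  1  1  1
 R  0  1  1  1  1  1  1
 S  0  1  1  1  2  2  2
 R  0  1  1  1  2  2  2
dp[6][6] = 2. One LCS (by backtracking along matches): LS.

2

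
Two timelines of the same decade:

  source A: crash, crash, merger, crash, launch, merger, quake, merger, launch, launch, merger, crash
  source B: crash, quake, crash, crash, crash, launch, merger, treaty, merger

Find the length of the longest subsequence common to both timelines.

One common subsequence of length 6: crash at source A[1]=source B[3], then crash at source A[2]=source B[4], then crash at source A[4]=source B[5], then launch at source A[5]=source B[6], then merger at source A[6]=source B[7], then merger at source A[11]=source B[9]. dp[12][9] = 6 confirms this is the maximum.

6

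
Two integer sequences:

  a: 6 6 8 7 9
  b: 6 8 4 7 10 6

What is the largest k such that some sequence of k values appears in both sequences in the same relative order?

Let dp[i][j] be the LCS length of the first i values of a and the first j values of b. dp[i][j] = dp[i-1][j-1]+1 when the i-th and j-th values match, else max(dp[i-1][j], dp[i][j-1]).
    ·  6  8  4  7 10  6
 ·  0  0  0  0  0  0  0
 6  0  1  1  1  1  1  1
 6  0  1  1  1  1  1  2
 8  0  1  2  2  2  2  2
 7  0  1  2  2  3  3  3
 9  0  1  2  2  3  3  3
dp[5][6] = 3. One LCS (by backtracking along matches): 6, 8, 7.

3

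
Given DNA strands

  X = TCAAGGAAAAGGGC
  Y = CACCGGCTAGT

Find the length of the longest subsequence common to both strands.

Pick C (X #2, Y #1) → A (X #3, Y #2) → G (X #5, Y #5) → G (X #6, Y #6) → A (X #10, Y #9) → G (X #11, Y #10); all 6 bases appear in both, in order. The LCS DP gives dp[14][11] = 6, so this is optimal.

6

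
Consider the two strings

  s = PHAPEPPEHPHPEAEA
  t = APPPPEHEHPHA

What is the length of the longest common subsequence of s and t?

Match P (s #1, t #2); then P (s #4, t #3); then P (s #6, t #4); then P (s #7, t #5); then E (s #8, t #8); then H (s #9, t #9); then P (s #10, t #10); then H (s #11, t #11); then A (s #16, t #12) — 9 characters in the same relative order in both. The LCS DP gives dp[16][12] = 9, so this is optimal.

9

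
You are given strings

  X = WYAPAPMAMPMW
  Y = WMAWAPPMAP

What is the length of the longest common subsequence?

7

Let dp[i][j] be the LCS length of the first i characters of X and the first j characters of Y. dp[i][j] = dp[i-1][j-1]+1 when the i-th and j-th characters match, else max(dp[i-1][j], dp[i][j-1]).
    ·  W  M  A  W  A  P  P  M  A  P
 ·  0  0  0  0  0  0  0  0  0  0  0
 W  0  1  1  1  1  1  1  1  1  1  1
 Y  0  1  1  1  1  1  1  1  1  1  1
 A  0  1  1  2  2  2  2  2  2  2  2
 P  0  1  1  2  2  2  3  3  3  3  3
 A  0  1  1  2  2  3  3  3  3  4  4
 P  0  1  1  2  2  3  4  4  4  4  5
 M  0  1  2  2  2  3  4  4  5  5  5
 A  0  1  2  3  3  3  4  4  5  6  6
 M  0  1  2  3  3  3  4  4  5  6  6
 P  0  1  2  3  3  3  4  5  5  6  7
 M  0  1  2  3  3  3  4  5  6  6  7
 W  0  1  2  3  4  4  4  5  6  6  7
dp[12][10] = 7. One LCS (by backtracking along matches): WAPPMAP.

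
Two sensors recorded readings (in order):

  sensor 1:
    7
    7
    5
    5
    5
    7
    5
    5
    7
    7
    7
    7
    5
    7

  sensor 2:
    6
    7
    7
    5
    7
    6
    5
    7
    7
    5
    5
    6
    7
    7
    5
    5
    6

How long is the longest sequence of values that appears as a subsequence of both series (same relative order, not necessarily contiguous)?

10

Pick 7 (sensor 1 #1, sensor 2 #2), 7 (sensor 1 #2, sensor 2 #3), 5 (sensor 1 #3, sensor 2 #4), 5 (sensor 1 #4, sensor 2 #7), 7 (sensor 1 #6, sensor 2 #9), 5 (sensor 1 #7, sensor 2 #10), 5 (sensor 1 #8, sensor 2 #11), 7 (sensor 1 #9, sensor 2 #13), 7 (sensor 1 #10, sensor 2 #14), 5 (sensor 1 #13, sensor 2 #16); all 10 values appear in both, in order. Since dp[14][17] = 10, nothing longer is possible.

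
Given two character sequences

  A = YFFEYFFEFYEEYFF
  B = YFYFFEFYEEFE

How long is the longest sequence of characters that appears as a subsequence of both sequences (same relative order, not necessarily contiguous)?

Match Y (A #1, B #1); then F (A #3, B #2); then Y (A #5, B #3); then F (A #6, B #4); then F (A #7, B #5); then E (A #8, B #6); then F (A #9, B #7); then Y (A #10, B #8); then E (A #11, B #9); then E (A #12, B #10); then F (A #14, B #11) — 11 characters in the same relative order in both, and the DP table's final entry dp[15][12] is also 11, so no common subsequence is longer.

11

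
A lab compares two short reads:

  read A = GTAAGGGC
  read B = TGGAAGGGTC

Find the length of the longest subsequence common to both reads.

7

Match G [1,3]; then A [3,4]; then A [4,5]; then G [5,6]; then G [6,7]; then G [7,8]; then C [8,10] — 7 bases in the same relative order in both, and the DP table's final entry dp[8][10] is also 7, so no common subsequence is longer.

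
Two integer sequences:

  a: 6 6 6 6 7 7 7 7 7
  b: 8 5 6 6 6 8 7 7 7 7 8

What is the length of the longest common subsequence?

Let dp[i][j] be the LCS length of the first i values of a and the first j values of b. dp[i][j] = dp[i-1][j-1]+1 when the i-th and j-th values match, else max(dp[i-1][j], dp[i][j-1]).
    ·  8  5  6  6  6  8  7  7  7  7  8
 ·  0  0  0  0  0  0  0  0  0  0  0  0
 6  0  0  0  1  1  1  1  1  1  1  1  1
 6  0  0  0  1  2  2  2  2  2  2  2  2
 6  0  0  0  1  2  3  3  3  3  3  3  3
 6  0  0  0  1  2  3  3  3  3  3  3  3
 7  0  0  0  1  2  3  3  4  4  4  4  4
 7  0  0  0  1  2  3  3  4  5  5  5  5
 7  0  0  0  1  2  3  3  4  5  6  6  6
 7  0  0  0  1  2  3  3  4  5  6  7  7
 7  0  0  0  1  2  3  3  4  5  6  7  7
dp[9][11] = 7. One LCS (by backtracking along matches): 6, 6, 6, 7, 7, 7, 7.

7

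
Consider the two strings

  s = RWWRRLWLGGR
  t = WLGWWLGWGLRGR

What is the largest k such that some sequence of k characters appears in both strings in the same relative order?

One common subsequence of length 7: W [2,4], then W [3,5], then L [6,6], then W [7,8], then L [8,10], then G [10,12], then R [11,13]. Since dp[11][13] = 7, nothing longer is possible.

7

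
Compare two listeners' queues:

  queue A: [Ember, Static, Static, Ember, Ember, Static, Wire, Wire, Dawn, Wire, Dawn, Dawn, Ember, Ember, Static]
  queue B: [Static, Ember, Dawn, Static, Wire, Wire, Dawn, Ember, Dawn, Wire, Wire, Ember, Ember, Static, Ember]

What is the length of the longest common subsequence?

10

Taking Static (queue A #3, queue B #1) → Ember (queue A #4, queue B #2) → Static (queue A #6, queue B #4) → Wire (queue A #7, queue B #5) → Wire (queue A #8, queue B #6) → Dawn (queue A #9, queue B #9) → Wire (queue A #10, queue B #11) → Ember (queue A #13, queue B #12) → Ember (queue A #14, queue B #13) → Static (queue A #15, queue B #14) gives a common subsequence of length 10, and the DP table's final entry dp[15][15] is also 10, so no common subsequence is longer.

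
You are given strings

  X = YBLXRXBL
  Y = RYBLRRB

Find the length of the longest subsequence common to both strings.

Taking Y at X[1]=Y[2], B at X[2]=Y[3], L at X[3]=Y[4], R at X[5]=Y[6], B at X[7]=Y[7] gives a common subsequence of length 5. The LCS DP gives dp[8][7] = 5, so this is optimal.

5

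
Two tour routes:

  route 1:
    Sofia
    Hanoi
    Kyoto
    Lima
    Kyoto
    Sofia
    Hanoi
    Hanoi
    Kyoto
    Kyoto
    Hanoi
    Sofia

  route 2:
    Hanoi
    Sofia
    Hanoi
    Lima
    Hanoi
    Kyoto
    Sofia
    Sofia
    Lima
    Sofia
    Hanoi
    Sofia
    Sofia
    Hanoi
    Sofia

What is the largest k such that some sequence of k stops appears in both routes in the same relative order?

8

Match Sofia [1,2] → Hanoi [2,5] → Kyoto [3,6] → Lima [4,9] → Sofia [6,10] → Hanoi [7,11] → Hanoi [11,14] → Sofia [12,15] — 8 stops in the same relative order in both. Since dp[12][15] = 8, nothing longer is possible.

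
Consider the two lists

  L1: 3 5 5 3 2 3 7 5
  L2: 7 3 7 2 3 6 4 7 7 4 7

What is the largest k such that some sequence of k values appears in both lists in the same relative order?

Let dp[i][j] be the LCS length of the first i values of L1 and the first j values of L2. dp[i][j] = dp[i-1][j-1]+1 when the i-th and j-th values match, else max(dp[i-1][j], dp[i][j-1]).
    ·  7  3  7  2  3  6  4  7  7  4  7
 ·  0  0  0  0  0  0  0  0  0  0  0  0
 3  0  0  1  1  1  1  1  1  1  1  1  1
 5  0  0  1  1  1  1  1  1  1  1  1  1
 5  0  0  1  1  1  1  1  1  1  1  1  1
 3  0  0  1  1  1  2  2  2  2  2  2  2
 2  0  0  1  1  2  2  2  2  2  2  2  2
 3  0  0  1  1  2  3  3  3  3  3  3  3
 7  0  1  1  2  2  3  3  3  4  4  4  4
 5  0  1  1  2  2  3  3  3  4  4  4  4
dp[8][11] = 4. One LCS (by backtracking along matches): 3, 2, 3, 7.

4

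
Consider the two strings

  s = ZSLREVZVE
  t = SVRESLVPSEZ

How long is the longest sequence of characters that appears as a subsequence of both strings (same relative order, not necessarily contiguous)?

5

Pick S [2,1], then R [4,3], then E [5,4], then V [6,7], then Z [7,11]; all 5 characters appear in both, in order. dp[9][11] = 5 confirms this is the maximum.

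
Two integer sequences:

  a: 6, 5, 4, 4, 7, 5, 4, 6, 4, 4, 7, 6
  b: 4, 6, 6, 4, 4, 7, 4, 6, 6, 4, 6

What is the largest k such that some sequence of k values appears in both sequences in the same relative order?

8

Let dp[i][j] be the LCS length of the first i values of a and the first j values of b. dp[i][j] = dp[i-1][j-1]+1 when the i-th and j-th values match, else max(dp[i-1][j], dp[i][j-1]).
    ·  4  6  6  4  4  7  4  6  6  4  6
 ·  0  0  0  0  0  0  0  0  0  0  0  0
 6  0  0  1  1  1  1  1  1  1  1  1  1
 5  0  0  1  1  1  1  1  1  1  1  1  1
 4  0  1  1  1  2  2  2  2  2  2  2  2
 4  0  1  1  1  2  3  3  3  3  3  3  3
 7  0  1  1  1  2  3  4  4  4  4  4  4
 5  0  1  1  1  2  3  4  4  4  4  4  4
 4  0  1  1  1  2  3  4  5  5  5  5  5
 6  0  1  2  2  2  3  4  5  6  6  6  6
 4  0  1  2  2  3  3  4  5  6  6  7  7
 4  0  1  2  2  3  4  4  5  6  6  7  7
 7  0  1  2  2  3  4  5  5  6  6  7  7
 6  0  1  2  3  3  4  5  5  6  7  7  8
dp[12][11] = 8. One LCS (by backtracking along matches): 6, 4, 4, 7, 4, 6, 4, 6.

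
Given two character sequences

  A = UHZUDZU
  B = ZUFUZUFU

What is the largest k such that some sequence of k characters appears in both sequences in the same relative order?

Match U [1,4], then Z [3,5], then U [4,6], then U [7,8] — 4 characters in the same relative order in both, and the DP table's final entry dp[7][8] is also 4, so no common subsequence is longer.

4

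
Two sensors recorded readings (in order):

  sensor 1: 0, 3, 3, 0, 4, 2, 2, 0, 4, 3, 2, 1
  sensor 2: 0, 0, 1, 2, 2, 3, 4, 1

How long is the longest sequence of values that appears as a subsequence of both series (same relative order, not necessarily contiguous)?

Let dp[i][j] be the LCS length of the first i values of sensor 1 and the first j values of sensor 2. dp[i][j] = dp[i-1][j-1]+1 when the i-th and j-th values match, else max(dp[i-1][j], dp[i][j-1]).
    ·  0  0  1  2  2  3  4  1
 ·  0  0  0  0  0  0  0  0  0
 0  0  1  1  1  1  1  1  1  1
 3  0  1  1  1  1  1  2  2  2
 3  0  1  1  1  1  1  2  2  2
 0  0  1  2  2  2  2  2  2  2
 4  0  1  2  2  2  2  2  3  3
 2  0  1  2  2  3  3  3  3  3
 2  0  1  2  2  3  4  4  4  4
 0  0  1  2  2  3  4  4  4  4
 4  0  1  2  2  3  4  4  5  5
 3  0  1  2  2  3  4  5  5  5
 2  0  1  2  2  3  4  5  5  5
 1  0  1  2  3  3  4  5  5  6
dp[12][8] = 6. One LCS (by backtracking along matches): 0, 0, 2, 2, 4, 1.

6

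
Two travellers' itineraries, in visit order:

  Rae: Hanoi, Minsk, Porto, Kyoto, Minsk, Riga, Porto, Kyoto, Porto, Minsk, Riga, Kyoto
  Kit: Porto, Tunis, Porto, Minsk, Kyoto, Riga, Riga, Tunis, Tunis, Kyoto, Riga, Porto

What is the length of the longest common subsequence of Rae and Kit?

Match Minsk (Rae #2, Kit #4), Kyoto (Rae #4, Kit #5), Riga (Rae #6, Kit #7), Kyoto (Rae #8, Kit #10), Porto (Rae #9, Kit #12) — 5 stops in the same relative order in both. Since dp[12][12] = 5, nothing longer is possible.

5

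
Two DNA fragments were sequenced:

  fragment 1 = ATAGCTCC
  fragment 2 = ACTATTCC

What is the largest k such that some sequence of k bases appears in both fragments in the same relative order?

6

Taking A (fragment 1 #1, fragment 2 #1) → T (fragment 1 #2, fragment 2 #3) → A (fragment 1 #3, fragment 2 #4) → T (fragment 1 #6, fragment 2 #6) → C (fragment 1 #7, fragment 2 #7) → C (fragment 1 #8, fragment 2 #8) gives a common subsequence of length 6. The LCS DP gives dp[8][8] = 6, so this is optimal.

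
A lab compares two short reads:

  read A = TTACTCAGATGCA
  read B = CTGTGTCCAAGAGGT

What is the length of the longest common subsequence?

One common subsequence of length 8: T at read A[1]=read B[4], then T at read A[2]=read B[6], then C at read A[4]=read B[7], then C at read A[6]=read B[8], then A at read A[7]=read B[10], then G at read A[8]=read B[11], then A at read A[9]=read B[12], then T at read A[10]=read B[15], and the DP table's final entry dp[13][15] is also 8, so no common subsequence is longer.

8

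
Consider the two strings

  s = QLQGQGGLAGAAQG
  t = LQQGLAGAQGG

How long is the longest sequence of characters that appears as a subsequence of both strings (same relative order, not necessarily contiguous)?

Taking L at s[2]=t[1], then Q at s[3]=t[2], then Q at s[5]=t[3], then G at s[7]=t[4], then L at s[8]=t[5], then A at s[9]=t[6], then G at s[10]=t[7], then A at s[12]=t[8], then Q at s[13]=t[9], then G at s[14]=t[11] gives a common subsequence of length 10. Since dp[14][11] = 10, nothing longer is possible.

10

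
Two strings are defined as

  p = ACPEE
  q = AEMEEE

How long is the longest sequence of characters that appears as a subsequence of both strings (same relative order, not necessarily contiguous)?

Taking A [1,1], E [4,5], E [5,6] gives a common subsequence of length 3. Since dp[5][6] = 3, nothing longer is possible.

3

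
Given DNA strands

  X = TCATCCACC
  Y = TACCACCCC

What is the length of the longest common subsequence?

7

Let dp[i][j] be the LCS length of the first i bases of X and the first j bases of Y. dp[i][j] = dp[i-1][j-1]+1 when the i-th and j-th bases match, else max(dp[i-1][j], dp[i][j-1]).
    ·  T  A  C  C  A  C  C  C  C
 ·  0  0  0  0  0  0  0  0  0  0
 T  0  1  1  1  1  1  1  1  1  1
 C  0  1  1  2  2  2  2  2  2  2
 A  0  1  2  2  2  3  3  3  3  3
 T  0  1  2  2  2  3  3  3  3  3
 C  0  1  2  3  3  3  4  4  4  4
 C  0  1  2  3  4  4  4  5  5  5
 A  0  1  2  3  4  5  5  5  5  5
 C  0  1  2  3  4  5  6  6  6  6
 C  0  1  2  3  4  5  6  7  7  7
dp[9][9] = 7. One LCS (by backtracking along matches): TCACCCC.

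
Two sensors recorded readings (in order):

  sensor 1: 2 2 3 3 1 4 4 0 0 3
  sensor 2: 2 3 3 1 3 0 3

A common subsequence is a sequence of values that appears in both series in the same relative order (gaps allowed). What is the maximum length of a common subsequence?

6

Match 2 at sensor 1[2]=sensor 2[1], 3 at sensor 1[3]=sensor 2[2], 3 at sensor 1[4]=sensor 2[3], 1 at sensor 1[5]=sensor 2[4], 0 at sensor 1[9]=sensor 2[6], 3 at sensor 1[10]=sensor 2[7] — 6 values in the same relative order in both, and the DP table's final entry dp[10][7] is also 6, so no common subsequence is longer.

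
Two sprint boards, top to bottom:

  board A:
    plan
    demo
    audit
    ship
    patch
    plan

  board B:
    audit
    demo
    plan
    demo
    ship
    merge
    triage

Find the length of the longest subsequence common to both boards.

3

Taking plan (board A #1, board B #3), then demo (board A #2, board B #4), then ship (board A #4, board B #5) gives a common subsequence of length 3, and the DP table's final entry dp[6][7] is also 3, so no common subsequence is longer.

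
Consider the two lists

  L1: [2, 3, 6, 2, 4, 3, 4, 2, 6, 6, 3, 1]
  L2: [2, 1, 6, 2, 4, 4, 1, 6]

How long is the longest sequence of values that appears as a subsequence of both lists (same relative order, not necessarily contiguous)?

Let dp[i][j] be the LCS length of the first i values of L1 and the first j values of L2. dp[i][j] = dp[i-1][j-1]+1 when the i-th and j-th values match, else max(dp[i-1][j], dp[i][j-1]).
    ·  2  1  6  2  4  4  1  6
 ·  0  0  0  0  0  0  0  0  0
 2  0  1  1  1  1  1  1  1  1
 3  0  1  1  1  1  1  1  1  1
 6  0  1  1  2  2  2  2  2  2
 2  0  1  1  2  3  3  3  3  3
 4  0  1  1  2  3  4  4  4  4
 3  0  1  1  2  3  4  4  4  4
 4  0  1  1  2  3  4  5  5  5
 2  0  1  1  2  3  4  5  5  5
 6  0  1  1  2  3  4  5  5  6
 6  0  1  1  2  3  4  5  5  6
 3  0  1  1  2  3  4  5  5  6
 1  0  1  2  2  3  4  5  6  6
dp[12][8] = 6. One LCS (by backtracking along matches): 2, 6, 2, 4, 4, 6.

6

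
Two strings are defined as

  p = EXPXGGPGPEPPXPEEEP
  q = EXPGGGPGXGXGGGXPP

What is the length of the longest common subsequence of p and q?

10

Pick E at p[1]=q[1], then X at p[2]=q[2], then P at p[3]=q[7], then X at p[4]=q[11], then G at p[5]=q[12], then G at p[6]=q[13], then G at p[8]=q[14], then X at p[13]=q[15], then P at p[14]=q[16], then P at p[18]=q[17]; all 10 characters appear in both, in order. Since dp[18][17] = 10, nothing longer is possible.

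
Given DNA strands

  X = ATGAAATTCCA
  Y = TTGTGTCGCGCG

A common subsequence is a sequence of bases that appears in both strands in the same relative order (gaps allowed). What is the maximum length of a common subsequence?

6

Let dp[i][j] be the LCS length of the first i bases of X and the first j bases of Y. dp[i][j] = dp[i-1][j-1]+1 when the i-th and j-th bases match, else max(dp[i-1][j], dp[i][j-1]).
    ·  T  T  G  T  G  T  C  G  C  G  C  G
 ·  0  0  0  0  0  0  0  0  0  0  0  0  0
 A  0  0  0  0  0  0  0  0  0  0  0  0  0
 T  0  1  1  1  1  1  1  1  1  1  1  1  1
 G  0  1  1  2  2  2  2  2  2  2  2  2  2
 A  0  1  1  2  2  2  2  2  2  2  2  2  2
 A  0  1  1  2  2  2  2  2  2  2  2  2  2
 A  0  1  1  2  2  2  2  2  2  2  2  2  2
 T  0  1  2  2  3  3  3  3  3  3  3  3  3
 T  0  1  2  2  3  3  4  4  4  4  4  4  4
 C  0  1  2  2  3  3  4  5  5  5  5  5  5
 C  0  1  2  2  3  3  4  5  5  6  6  6  6
 A  0  1  2  2  3  3  4  5  5  6  6  6  6
dp[11][12] = 6. One LCS (by backtracking along matches): TGTTCC.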